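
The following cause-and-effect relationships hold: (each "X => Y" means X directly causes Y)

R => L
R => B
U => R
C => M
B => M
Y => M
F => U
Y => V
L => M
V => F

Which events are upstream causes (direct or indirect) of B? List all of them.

Immediate cause of B: R.
Further upstream: Y, V, F, U.

F, R, U, V, Y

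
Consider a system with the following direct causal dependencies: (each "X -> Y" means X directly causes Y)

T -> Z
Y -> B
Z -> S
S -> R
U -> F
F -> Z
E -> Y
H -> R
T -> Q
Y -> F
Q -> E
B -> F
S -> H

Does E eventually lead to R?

There is a causal chain: E → Y → F → Z → S → R.

Yes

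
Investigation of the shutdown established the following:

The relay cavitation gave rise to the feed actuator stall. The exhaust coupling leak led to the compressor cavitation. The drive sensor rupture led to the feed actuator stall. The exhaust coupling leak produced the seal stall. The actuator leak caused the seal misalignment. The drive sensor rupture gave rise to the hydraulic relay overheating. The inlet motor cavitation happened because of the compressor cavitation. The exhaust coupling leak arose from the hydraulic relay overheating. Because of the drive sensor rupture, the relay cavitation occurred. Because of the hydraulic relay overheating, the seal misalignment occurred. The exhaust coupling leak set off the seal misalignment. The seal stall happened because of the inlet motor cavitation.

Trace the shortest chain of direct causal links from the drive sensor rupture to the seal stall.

the drive sensor rupture → the hydraulic relay overheating
the hydraulic relay overheating → the exhaust coupling leak
the exhaust coupling leak → the seal stall
Length: 3 steps.

the drive sensor rupture → the hydraulic relay overheating → the exhaust coupling leak → the seal stall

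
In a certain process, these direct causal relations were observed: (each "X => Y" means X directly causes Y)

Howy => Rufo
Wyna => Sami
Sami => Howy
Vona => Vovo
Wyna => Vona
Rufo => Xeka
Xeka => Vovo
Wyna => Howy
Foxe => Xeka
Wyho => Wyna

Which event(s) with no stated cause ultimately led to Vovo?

Tracing upstream from Vovo: Vovo ← Vona ← Wyna ← Wyho.
A separate upstream branch: Vovo ← Xeka ← Foxe.
Each of those chain origins has no stated cause.

Foxe, Wyho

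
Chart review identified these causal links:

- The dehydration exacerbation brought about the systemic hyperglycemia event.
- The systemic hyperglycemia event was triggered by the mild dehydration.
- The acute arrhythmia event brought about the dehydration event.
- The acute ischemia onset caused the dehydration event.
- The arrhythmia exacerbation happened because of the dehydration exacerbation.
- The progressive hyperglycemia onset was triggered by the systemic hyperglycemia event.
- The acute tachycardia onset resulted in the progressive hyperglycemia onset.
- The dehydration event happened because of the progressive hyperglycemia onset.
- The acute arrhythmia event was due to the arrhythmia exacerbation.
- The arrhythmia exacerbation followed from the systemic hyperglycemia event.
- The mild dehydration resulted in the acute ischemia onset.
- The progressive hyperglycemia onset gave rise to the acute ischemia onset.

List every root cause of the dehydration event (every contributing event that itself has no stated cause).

Tracing upstream from the dehydration event: the dehydration event ← the progressive hyperglycemia onset ← the systemic hyperglycemia event ← the dehydration exacerbation.
A separate upstream branch: the dehydration event ← the progressive hyperglycemia onset ← the acute tachycardia onset.
A separate upstream branch: the dehydration event ← the acute ischemia onset ← the mild dehydration.
Each of those chain origins has no stated cause.

the acute tachycardia onset, the dehydration exacerbation, the mild dehydration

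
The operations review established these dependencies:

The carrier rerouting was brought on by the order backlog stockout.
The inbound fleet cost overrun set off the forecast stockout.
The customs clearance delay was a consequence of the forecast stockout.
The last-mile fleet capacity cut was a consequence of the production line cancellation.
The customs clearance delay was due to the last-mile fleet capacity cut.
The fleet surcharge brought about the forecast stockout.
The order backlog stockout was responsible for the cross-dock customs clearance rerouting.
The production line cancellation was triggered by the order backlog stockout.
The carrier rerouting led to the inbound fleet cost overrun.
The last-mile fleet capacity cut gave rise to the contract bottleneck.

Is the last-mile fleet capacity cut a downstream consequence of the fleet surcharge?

No

The fleet surcharge leads to the forecast stockout, the customs clearance delay; the last-mile fleet capacity cut is not among them.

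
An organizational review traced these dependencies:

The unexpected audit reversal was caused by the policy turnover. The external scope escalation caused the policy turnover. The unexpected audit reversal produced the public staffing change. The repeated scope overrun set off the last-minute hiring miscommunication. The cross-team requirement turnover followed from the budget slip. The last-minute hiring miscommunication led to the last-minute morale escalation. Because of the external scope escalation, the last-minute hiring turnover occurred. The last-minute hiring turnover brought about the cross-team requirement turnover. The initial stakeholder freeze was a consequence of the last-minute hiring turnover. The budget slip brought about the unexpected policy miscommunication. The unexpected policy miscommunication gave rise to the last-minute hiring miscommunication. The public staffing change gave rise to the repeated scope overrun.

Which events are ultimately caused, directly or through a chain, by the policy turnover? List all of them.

the last-minute hiring miscommunication, the last-minute morale escalation, the public staffing change, the repeated scope overrun, the unexpected audit reversal

Direct effects: the unexpected audit reversal.
2 steps out: the public staffing change.
3 steps out: the repeated scope overrun.
4 steps out: the last-minute hiring miscommunication.
5 steps out: the last-minute morale escalation.
Not reachable from it: the external scope escalation, the budget slip, the last-minute hiring turnover, the cross-team requirement turnover, the initial stakeholder freeze, the unexpected policy miscommunication.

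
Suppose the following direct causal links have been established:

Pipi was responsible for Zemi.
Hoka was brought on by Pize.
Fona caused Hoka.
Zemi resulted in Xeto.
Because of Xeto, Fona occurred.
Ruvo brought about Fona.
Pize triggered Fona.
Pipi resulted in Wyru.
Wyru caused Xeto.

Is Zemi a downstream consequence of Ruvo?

No

Ruvo leads to Fona, Hoka; Zemi is not among them.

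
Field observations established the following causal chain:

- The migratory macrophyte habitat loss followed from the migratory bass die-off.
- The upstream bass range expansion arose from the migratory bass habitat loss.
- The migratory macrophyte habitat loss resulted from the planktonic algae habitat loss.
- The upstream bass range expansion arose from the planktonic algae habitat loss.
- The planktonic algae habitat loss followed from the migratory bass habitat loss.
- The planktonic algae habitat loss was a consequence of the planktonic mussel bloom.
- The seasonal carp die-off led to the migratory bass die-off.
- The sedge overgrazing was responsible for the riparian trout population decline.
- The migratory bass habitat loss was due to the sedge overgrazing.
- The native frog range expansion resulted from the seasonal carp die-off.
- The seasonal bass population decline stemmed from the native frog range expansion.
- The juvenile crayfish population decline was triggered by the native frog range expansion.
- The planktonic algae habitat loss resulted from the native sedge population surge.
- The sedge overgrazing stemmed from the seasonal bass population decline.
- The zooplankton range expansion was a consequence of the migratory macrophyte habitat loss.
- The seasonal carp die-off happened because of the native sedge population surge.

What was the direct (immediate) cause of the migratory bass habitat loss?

the sedge overgrazing

Upstream contributors include the native sedge population surge, the seasonal carp die-off, the native frog range expansion, the seasonal bass population decline, but only the sedge overgrazing feeds directly into the migratory bass habitat loss.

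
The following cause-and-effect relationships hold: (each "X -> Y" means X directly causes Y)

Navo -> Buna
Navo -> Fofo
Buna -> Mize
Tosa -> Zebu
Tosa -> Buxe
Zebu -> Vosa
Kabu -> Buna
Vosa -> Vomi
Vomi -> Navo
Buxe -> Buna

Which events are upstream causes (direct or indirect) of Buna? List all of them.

Immediate causes of Buna: Navo, Buxe, Kabu.
Further upstream: Tosa, Zebu, Vosa, Vomi.

Buxe, Kabu, Navo, Tosa, Vomi, Vosa, Zebu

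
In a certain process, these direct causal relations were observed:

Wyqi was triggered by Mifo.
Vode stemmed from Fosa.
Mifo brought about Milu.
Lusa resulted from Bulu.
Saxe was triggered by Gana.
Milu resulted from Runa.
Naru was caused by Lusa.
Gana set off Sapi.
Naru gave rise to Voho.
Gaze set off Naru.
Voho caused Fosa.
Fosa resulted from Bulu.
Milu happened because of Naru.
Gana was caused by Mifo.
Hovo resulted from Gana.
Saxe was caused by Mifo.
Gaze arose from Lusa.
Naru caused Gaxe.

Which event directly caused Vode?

Upstream contributors include Bulu, Lusa, Gaze, Naru, Voho, but only Fosa feeds directly into Vode.

Fosa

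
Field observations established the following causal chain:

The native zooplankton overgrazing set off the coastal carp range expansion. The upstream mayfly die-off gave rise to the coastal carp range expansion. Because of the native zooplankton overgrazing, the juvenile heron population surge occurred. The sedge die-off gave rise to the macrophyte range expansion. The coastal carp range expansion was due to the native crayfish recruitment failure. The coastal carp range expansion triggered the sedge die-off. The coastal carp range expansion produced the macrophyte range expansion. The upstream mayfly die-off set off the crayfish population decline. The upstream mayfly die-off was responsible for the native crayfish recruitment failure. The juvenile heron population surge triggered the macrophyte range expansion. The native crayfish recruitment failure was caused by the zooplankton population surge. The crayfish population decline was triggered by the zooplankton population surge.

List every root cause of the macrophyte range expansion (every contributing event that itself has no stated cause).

the native zooplankton overgrazing, the upstream mayfly die-off, the zooplankton population surge

Tracing upstream from the macrophyte range expansion: the macrophyte range expansion ← the coastal carp range expansion ← the native crayfish recruitment failure ← the zooplankton population surge.
A separate upstream branch: the macrophyte range expansion ← the coastal carp range expansion ← the upstream mayfly die-off.
A separate upstream branch: the macrophyte range expansion ← the juvenile heron population surge ← the native zooplankton overgrazing.
Each of those chain origins has no stated cause.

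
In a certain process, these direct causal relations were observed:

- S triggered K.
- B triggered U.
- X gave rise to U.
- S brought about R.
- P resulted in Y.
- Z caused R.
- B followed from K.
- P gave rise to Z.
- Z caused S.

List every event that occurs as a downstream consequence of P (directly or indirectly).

B, K, R, S, U, Y, Z

Direct effects: Y, Z.
2 steps out: S, R.
3 steps out: K.
4 steps out: B.
5 steps out: U.
Not reachable from it: X.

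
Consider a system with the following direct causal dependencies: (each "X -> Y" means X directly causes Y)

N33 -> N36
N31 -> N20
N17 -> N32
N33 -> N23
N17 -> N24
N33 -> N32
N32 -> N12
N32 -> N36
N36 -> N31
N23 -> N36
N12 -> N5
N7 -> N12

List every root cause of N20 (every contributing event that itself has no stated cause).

N17, N33

Tracing upstream from N20: N20 ← N31 ← N36 ← N32 ← N17.
A separate upstream branch: N20 ← N31 ← N36 ← N33.
Each of those chain origins has no stated cause.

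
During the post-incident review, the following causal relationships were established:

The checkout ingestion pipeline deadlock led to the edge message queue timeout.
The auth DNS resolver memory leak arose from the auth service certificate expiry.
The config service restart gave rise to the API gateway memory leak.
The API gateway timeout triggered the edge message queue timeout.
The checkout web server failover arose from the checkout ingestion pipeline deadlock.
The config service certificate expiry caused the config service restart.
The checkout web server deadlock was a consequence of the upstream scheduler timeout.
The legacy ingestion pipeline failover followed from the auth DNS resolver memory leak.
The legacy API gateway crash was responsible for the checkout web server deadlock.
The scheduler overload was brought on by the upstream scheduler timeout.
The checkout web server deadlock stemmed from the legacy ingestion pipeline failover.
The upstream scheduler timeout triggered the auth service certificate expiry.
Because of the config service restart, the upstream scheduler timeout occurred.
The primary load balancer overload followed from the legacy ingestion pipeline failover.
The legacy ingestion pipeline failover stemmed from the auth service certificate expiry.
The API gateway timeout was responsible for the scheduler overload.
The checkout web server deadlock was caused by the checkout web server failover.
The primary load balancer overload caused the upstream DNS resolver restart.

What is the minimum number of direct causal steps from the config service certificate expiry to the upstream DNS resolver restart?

Shortest chain: the config service certificate expiry → the config service restart → the upstream scheduler timeout → the auth service certificate expiry → the legacy ingestion pipeline failover → the primary load balancer overload → the upstream DNS resolver restart.

6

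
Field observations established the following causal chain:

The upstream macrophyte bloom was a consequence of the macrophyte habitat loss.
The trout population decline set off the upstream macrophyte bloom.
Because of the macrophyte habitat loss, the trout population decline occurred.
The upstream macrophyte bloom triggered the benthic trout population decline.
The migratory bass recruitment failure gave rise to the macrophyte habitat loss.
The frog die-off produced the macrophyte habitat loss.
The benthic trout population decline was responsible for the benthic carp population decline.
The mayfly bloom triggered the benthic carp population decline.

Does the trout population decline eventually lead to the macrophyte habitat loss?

No

The trout population decline leads to the upstream macrophyte bloom, the benthic trout population decline, the benthic carp population decline; the macrophyte habitat loss is not among them.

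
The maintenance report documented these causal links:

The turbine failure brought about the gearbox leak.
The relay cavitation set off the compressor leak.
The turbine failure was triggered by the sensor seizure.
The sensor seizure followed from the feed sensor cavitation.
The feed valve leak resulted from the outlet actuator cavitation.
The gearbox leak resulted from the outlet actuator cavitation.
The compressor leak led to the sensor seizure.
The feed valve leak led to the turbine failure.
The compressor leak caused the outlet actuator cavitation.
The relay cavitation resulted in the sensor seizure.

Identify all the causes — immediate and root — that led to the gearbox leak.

Immediate causes of the gearbox leak: the outlet actuator cavitation, the turbine failure.
Further upstream: the relay cavitation, the compressor leak, the feed valve leak, the sensor seizure, the feed sensor cavitation.

the compressor leak, the feed sensor cavitation, the feed valve leak, the outlet actuator cavitation, the relay cavitation, the sensor seizure, the turbine failure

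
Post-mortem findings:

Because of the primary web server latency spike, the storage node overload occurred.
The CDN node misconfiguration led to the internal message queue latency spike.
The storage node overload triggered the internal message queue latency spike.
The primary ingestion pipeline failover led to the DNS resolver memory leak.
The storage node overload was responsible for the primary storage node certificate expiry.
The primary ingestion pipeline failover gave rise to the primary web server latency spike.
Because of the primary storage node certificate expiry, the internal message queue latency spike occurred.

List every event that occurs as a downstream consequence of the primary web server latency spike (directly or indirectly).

Direct effects: the storage node overload.
2 steps out: the primary storage node certificate expiry, the internal message queue latency spike.
Not reachable from it: the primary ingestion pipeline failover, the DNS resolver memory leak, the CDN node misconfiguration.

the internal message queue latency spike, the primary storage node certificate expiry, the storage node overload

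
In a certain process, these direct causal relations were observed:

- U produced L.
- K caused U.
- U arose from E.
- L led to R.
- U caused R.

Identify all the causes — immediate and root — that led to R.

E, K, L, U

Immediate causes of R: U, L.
Further upstream: K, E.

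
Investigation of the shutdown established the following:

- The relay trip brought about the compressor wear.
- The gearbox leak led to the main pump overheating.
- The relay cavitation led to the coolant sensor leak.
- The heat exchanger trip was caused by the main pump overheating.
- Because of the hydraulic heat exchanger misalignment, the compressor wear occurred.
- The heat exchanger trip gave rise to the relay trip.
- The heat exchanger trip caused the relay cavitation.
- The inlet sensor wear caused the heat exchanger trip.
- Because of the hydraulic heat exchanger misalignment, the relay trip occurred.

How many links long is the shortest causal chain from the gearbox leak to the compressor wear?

Shortest chain: the gearbox leak → the main pump overheating → the heat exchanger trip → the relay trip → the compressor wear.

4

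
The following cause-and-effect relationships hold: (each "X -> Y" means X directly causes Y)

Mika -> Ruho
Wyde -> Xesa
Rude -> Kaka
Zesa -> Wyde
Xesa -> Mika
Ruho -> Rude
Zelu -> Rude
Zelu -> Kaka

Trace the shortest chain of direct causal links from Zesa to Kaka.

Zesa → Wyde
Wyde → Xesa
Xesa → Mika
Mika → Ruho
Ruho → Rude
Rude → Kaka
Length: 6 steps.

Zesa → Wyde → Xesa → Mika → Ruho → Rude → Kaka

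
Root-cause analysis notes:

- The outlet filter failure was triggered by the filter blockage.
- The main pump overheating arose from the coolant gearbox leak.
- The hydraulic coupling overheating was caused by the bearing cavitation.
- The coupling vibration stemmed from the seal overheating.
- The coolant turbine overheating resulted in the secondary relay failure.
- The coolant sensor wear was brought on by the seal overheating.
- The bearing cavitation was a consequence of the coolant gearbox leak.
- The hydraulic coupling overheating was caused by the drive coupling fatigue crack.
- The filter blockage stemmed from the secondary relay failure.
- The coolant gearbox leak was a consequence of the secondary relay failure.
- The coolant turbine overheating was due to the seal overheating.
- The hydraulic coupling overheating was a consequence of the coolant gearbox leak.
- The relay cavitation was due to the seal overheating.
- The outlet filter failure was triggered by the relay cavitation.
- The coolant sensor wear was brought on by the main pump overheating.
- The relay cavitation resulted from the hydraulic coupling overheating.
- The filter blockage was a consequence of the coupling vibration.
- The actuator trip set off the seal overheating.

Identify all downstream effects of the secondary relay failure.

Direct effects: the coolant gearbox leak, the filter blockage.
2 steps out: the main pump overheating, the bearing cavitation, the hydraulic coupling overheating, the outlet filter failure.
3 steps out: the coolant sensor wear, the relay cavitation.
Not reachable from it: the actuator trip, the drive coupling fatigue crack, the seal overheating, the coolant turbine overheating, the coupling vibration.

the bearing cavitation, the coolant gearbox leak, the coolant sensor wear, the filter blockage, the hydraulic coupling overheating, the main pump overheating, the outlet filter failure, the relay cavitation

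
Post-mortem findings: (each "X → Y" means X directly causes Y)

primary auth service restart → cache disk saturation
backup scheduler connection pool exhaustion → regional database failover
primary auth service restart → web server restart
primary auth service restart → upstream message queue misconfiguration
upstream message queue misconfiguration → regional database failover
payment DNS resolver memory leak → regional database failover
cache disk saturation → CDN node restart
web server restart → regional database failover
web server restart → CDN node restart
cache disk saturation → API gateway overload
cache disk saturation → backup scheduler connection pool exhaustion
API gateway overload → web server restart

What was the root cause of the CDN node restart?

the primary auth service restart

Tracing upstream from the CDN node restart: the CDN node restart ← the cache disk saturation ← the primary auth service restart.
The primary auth service restart has no stated cause, so it is the root.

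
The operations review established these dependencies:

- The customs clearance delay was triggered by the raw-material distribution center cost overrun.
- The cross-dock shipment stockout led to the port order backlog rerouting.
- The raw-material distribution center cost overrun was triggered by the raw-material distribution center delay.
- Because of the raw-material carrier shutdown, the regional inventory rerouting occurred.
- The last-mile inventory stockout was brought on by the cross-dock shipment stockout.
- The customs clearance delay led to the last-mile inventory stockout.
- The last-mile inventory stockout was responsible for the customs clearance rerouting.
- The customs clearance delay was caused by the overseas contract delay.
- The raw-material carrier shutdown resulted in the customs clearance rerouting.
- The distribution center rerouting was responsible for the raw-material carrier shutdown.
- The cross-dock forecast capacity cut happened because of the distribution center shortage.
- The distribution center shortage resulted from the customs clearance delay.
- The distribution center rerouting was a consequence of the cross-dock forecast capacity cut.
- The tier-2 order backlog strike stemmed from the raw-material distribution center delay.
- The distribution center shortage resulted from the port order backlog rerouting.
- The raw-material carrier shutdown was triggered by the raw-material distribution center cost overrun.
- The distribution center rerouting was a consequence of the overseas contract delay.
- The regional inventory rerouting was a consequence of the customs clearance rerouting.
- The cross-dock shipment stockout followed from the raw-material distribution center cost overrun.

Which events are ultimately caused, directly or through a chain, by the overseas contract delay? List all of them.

the cross-dock forecast capacity cut, the customs clearance delay, the customs clearance rerouting, the distribution center rerouting, the distribution center shortage, the last-mile inventory stockout, the raw-material carrier shutdown, the regional inventory rerouting

Direct effects: the customs clearance delay, the distribution center rerouting.
2 steps out: the distribution center shortage, the last-mile inventory stockout, the raw-material carrier shutdown.
3 steps out: the cross-dock forecast capacity cut, the customs clearance rerouting, the regional inventory rerouting.
Not reachable from it: the raw-material distribution center delay, the raw-material distribution center cost overrun, the tier-2 order backlog strike, the cross-dock shipment stockout, the port order backlog rerouting.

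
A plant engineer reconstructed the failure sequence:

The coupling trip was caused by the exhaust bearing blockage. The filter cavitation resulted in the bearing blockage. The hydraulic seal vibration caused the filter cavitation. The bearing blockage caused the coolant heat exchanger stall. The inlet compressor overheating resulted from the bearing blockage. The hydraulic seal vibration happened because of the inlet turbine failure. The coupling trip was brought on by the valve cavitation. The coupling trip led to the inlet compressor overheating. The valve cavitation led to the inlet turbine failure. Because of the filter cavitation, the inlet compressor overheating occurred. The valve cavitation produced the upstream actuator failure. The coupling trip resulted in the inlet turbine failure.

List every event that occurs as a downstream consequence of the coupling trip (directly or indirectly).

the bearing blockage, the coolant heat exchanger stall, the filter cavitation, the hydraulic seal vibration, the inlet compressor overheating, the inlet turbine failure

Direct effects: the inlet turbine failure, the inlet compressor overheating.
2 steps out: the hydraulic seal vibration.
3 steps out: the filter cavitation.
4 steps out: the bearing blockage.
5 steps out: the coolant heat exchanger stall.
Not reachable from it: the valve cavitation, the upstream actuator failure, the exhaust bearing blockage.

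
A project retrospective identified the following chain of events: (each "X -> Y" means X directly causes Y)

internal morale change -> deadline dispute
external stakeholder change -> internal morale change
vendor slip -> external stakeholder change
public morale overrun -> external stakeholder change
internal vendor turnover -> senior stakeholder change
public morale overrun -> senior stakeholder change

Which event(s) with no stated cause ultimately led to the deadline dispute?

the public morale overrun, the vendor slip

Tracing upstream from the deadline dispute: the deadline dispute ← the internal morale change ← the external stakeholder change ← the public morale overrun.
A separate upstream branch: the deadline dispute ← the internal morale change ← the external stakeholder change ← the vendor slip.
Each of those chain origins has no stated cause.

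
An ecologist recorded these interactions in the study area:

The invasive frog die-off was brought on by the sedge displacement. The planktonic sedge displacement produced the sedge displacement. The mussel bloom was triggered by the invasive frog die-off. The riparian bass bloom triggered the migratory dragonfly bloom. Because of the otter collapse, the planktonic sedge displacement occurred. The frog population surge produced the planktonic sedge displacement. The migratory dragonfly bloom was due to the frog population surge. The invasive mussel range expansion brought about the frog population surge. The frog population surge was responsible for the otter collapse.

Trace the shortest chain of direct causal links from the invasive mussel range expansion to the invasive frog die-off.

the invasive mussel range expansion → the frog population surge
the frog population surge → the planktonic sedge displacement
the planktonic sedge displacement → the sedge displacement
the sedge displacement → the invasive frog die-off
Length: 4 steps.

the invasive mussel range expansion → the frog population surge → the planktonic sedge displacement → the sedge displacement → the invasive frog die-off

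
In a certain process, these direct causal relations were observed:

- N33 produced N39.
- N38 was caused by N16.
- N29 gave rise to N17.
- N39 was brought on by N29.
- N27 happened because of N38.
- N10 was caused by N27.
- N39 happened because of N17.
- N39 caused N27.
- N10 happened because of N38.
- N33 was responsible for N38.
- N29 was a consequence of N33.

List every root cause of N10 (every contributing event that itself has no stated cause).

N16, N33

Tracing upstream from N10: N10 ← N38 ← N33.
A separate upstream branch: N10 ← N38 ← N16.
Each of those chain origins has no stated cause.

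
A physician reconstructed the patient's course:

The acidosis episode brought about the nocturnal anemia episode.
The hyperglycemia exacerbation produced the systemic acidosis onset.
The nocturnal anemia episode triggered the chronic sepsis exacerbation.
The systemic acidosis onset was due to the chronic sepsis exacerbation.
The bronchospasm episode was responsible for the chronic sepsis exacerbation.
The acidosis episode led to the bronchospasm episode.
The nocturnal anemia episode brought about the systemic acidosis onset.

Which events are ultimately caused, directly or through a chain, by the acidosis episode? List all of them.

Direct effects: the nocturnal anemia episode, the bronchospasm episode.
2 steps out: the chronic sepsis exacerbation, the systemic acidosis onset.
Not reachable from it: the hyperglycemia exacerbation.

the bronchospasm episode, the chronic sepsis exacerbation, the nocturnal anemia episode, the systemic acidosis onset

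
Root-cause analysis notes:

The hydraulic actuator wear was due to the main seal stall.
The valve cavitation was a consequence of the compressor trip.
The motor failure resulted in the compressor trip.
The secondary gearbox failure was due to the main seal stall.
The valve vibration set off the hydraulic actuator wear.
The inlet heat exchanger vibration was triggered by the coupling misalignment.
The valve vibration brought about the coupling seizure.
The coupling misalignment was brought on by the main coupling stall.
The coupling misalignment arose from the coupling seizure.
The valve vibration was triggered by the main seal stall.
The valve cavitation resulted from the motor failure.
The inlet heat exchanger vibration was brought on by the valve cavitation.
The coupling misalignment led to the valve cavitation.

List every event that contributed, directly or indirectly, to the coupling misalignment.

the coupling seizure, the main coupling stall, the main seal stall, the valve vibration

Immediate causes of the coupling misalignment: the main coupling stall, the coupling seizure.
Further upstream: the main seal stall, the valve vibration.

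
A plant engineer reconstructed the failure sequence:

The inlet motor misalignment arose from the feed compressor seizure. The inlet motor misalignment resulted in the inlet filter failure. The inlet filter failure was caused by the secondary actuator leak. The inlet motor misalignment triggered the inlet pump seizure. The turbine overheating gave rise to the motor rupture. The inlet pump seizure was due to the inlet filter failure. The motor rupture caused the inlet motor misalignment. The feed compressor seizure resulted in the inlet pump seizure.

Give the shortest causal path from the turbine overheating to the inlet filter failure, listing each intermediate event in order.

the turbine overheating → the motor rupture
the motor rupture → the inlet motor misalignment
the inlet motor misalignment → the inlet filter failure
Length: 3 steps.

the turbine overheating → the motor rupture → the inlet motor misalignment → the inlet filter failure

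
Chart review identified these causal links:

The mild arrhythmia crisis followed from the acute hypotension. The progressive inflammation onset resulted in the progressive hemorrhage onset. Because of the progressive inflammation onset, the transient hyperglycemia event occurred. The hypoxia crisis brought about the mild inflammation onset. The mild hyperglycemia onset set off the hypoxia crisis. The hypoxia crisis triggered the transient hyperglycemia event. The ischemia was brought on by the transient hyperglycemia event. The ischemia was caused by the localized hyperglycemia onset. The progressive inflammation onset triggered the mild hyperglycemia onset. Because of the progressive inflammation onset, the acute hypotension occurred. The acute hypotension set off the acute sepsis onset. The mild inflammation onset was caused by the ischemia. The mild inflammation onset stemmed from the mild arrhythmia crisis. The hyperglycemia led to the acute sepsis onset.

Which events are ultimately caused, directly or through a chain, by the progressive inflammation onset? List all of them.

Direct effects: the progressive hemorrhage onset, the mild hyperglycemia onset, the acute hypotension, the transient hyperglycemia event.
2 steps out: the hypoxia crisis, the mild arrhythmia crisis, the ischemia, the acute sepsis onset.
3 steps out: the mild inflammation onset.
Not reachable from it: the hyperglycemia, the localized hyperglycemia onset.

the acute hypotension, the acute sepsis onset, the hypoxia crisis, the ischemia, the mild arrhythmia crisis, the mild hyperglycemia onset, the mild inflammation onset, the progressive hemorrhage onset, the transient hyperglycemia event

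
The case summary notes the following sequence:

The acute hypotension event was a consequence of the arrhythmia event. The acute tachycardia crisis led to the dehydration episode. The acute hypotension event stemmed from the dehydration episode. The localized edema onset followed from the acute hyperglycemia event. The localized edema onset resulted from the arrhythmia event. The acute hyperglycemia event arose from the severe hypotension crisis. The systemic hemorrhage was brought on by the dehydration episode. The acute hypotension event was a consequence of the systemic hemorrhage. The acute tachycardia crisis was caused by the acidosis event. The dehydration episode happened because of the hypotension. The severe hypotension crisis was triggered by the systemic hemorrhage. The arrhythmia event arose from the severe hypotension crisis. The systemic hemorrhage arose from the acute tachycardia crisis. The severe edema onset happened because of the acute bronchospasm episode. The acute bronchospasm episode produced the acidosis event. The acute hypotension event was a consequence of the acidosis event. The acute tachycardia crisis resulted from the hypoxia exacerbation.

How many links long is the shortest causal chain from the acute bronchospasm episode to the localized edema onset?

6

Shortest chain: the acute bronchospasm episode → the acidosis event → the acute tachycardia crisis → the systemic hemorrhage → the severe hypotension crisis → the arrhythmia event → the localized edema onset.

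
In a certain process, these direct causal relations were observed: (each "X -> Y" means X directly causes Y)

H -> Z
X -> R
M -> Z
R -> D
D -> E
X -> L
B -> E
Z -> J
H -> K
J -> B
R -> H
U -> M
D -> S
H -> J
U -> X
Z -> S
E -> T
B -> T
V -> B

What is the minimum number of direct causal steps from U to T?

Shortest chain: U → X → R → D → E → T.

5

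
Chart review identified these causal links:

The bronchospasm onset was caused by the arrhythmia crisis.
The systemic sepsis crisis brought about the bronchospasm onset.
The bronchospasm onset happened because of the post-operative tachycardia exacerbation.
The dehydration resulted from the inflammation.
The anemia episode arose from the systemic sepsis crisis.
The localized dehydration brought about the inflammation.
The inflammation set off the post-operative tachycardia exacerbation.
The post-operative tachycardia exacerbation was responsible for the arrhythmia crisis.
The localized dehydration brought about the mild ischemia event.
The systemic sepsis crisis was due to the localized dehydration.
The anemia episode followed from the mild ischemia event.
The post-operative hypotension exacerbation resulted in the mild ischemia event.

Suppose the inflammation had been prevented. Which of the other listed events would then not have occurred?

Downstream of the inflammation: the post-operative tachycardia exacerbation, the dehydration, the arrhythmia crisis, the bronchospasm onset.
Of those, still caused via another path: the bronchospasm onset.
The remainder have no surviving cause.

the arrhythmia crisis, the dehydration, the post-operative tachycardia exacerbation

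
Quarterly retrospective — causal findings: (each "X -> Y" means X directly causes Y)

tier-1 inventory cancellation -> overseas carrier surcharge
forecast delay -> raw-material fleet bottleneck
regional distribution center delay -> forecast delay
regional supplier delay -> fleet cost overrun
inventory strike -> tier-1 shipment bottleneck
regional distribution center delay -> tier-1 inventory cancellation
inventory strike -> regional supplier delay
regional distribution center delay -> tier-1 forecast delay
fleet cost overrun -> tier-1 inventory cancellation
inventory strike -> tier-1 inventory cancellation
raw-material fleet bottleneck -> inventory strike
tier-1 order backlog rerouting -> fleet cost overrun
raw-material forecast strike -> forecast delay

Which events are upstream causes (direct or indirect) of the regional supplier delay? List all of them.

Immediate cause of the regional supplier delay: the inventory strike.
Further upstream: the raw-material forecast strike, the regional distribution center delay, the forecast delay, the raw-material fleet bottleneck.

the forecast delay, the inventory strike, the raw-material fleet bottleneck, the raw-material forecast strike, the regional distribution center delay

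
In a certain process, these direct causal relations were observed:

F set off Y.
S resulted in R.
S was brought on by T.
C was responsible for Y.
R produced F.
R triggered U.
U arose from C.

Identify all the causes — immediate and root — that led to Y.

Immediate causes of Y: C, F.
Further upstream: T, S, R.

C, F, R, S, T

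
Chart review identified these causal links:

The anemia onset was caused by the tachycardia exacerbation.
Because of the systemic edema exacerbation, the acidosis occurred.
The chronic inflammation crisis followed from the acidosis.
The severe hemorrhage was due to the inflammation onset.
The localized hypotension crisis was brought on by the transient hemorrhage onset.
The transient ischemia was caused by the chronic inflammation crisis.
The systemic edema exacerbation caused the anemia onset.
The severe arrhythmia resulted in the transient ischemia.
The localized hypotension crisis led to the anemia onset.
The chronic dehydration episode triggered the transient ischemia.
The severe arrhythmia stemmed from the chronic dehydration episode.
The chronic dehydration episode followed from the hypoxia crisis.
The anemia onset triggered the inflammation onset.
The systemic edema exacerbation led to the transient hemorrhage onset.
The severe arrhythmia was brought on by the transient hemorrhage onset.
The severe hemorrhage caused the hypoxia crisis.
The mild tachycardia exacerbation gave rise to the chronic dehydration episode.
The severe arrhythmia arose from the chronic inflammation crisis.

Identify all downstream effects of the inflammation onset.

Direct effects: the severe hemorrhage.
2 steps out: the hypoxia crisis.
3 steps out: the chronic dehydration episode.
4 steps out: the severe arrhythmia, the transient ischemia.
Not reachable from it: the systemic edema exacerbation, the transient hemorrhage onset, the acidosis, the localized hypotension crisis, the tachycardia exacerbation, the anemia onset, the mild tachycardia exacerbation, the chronic inflammation crisis.

the chronic dehydration episode, the hypoxia crisis, the severe arrhythmia, the severe hemorrhage, the transient ischemia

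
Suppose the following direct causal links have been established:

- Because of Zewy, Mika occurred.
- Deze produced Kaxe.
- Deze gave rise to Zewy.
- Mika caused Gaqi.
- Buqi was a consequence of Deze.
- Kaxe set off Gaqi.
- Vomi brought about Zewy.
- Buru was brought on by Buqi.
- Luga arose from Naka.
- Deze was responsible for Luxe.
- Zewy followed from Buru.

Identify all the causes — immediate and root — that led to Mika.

Immediate cause of Mika: Zewy.
Further upstream: Vomi, Deze, Buqi, Buru.

Buqi, Buru, Deze, Vomi, Zewy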